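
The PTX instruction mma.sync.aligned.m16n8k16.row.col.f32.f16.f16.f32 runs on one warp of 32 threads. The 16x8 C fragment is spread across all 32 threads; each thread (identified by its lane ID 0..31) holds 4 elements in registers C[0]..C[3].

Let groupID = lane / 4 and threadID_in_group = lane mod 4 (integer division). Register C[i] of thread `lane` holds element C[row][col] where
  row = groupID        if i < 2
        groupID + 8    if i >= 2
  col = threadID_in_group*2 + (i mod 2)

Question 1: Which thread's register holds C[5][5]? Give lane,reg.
22,1

r=5->g=5,rb=0  c=5->t=2,b0=1
L=5*4+2=22  i=0*2+1=1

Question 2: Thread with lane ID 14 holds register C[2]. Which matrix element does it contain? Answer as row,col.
L=14→G=14>>2=3, T=14&3=2
[2]→row 3+8=11  col 2·2+0=4

11,4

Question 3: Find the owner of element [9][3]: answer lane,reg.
5,3

r: 9->gid=1,r8=1  c: 3->tid=1,i&1=1
L=1*4+1=5  i=1*2+1=3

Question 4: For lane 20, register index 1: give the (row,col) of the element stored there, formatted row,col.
lane 20=>20/4=5, 20 mod 4=0
i=1  r:5+0=>5  c:2·0+1=>1

5,1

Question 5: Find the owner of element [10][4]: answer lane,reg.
r=10→G=2,rhi=1  c=4→T=2,p=0
L=2*4+2=10  i=1*2+0=2

10,2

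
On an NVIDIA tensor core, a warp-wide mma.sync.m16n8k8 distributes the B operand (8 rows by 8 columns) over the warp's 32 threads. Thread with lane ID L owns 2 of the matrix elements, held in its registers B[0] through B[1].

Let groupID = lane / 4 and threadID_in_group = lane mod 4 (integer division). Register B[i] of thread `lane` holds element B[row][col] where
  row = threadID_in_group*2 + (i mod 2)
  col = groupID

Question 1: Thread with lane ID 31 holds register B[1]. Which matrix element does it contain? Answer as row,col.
lane 31: gr=7 (31/4), th=3 (31%4)
i=1: r=3*2+1=7, c=gr=7

7,7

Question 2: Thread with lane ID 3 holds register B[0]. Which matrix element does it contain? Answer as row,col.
6,0

3: G=0,T=3
[0] (3*2+0,0) = (6,0)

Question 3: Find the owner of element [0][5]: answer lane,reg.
20,0

c:5=>grp=5  r:0=>tig=0,lo=0
L=5*4+0=20  i=0=0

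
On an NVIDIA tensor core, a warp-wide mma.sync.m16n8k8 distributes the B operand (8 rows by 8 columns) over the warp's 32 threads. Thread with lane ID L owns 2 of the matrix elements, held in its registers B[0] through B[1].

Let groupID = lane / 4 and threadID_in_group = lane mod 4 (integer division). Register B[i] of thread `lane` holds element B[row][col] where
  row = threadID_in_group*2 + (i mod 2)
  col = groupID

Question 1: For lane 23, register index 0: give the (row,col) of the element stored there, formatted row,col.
lane 23⇒23/4=5, 23 mod 4=3
i=0  r:2·3+0⇒6  c:5

6,5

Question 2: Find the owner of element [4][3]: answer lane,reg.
c: 3->gid=3  r: 4->tid=2,i&1=0
L=3*4+2=14  i=0=0

14,0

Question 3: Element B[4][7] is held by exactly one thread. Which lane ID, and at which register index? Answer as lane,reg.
c: 7->gid=7  r: 4->tid=2,i&1=0
L=7*4+2=30  i=0=0

30,0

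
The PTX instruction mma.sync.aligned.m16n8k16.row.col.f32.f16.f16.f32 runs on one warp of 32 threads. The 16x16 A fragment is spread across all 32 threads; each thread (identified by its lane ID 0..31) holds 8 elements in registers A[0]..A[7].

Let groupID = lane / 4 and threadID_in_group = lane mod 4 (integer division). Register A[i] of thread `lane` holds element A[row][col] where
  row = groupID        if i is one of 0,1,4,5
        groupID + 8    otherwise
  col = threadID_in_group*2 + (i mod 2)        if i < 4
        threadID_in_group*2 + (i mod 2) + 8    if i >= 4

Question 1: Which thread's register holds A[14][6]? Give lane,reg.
27,2

r=14⇒gr=6,Rb=1  c=6⇒Cb=0,th=3,odd=0
L=6*4+3=27  i=0*4+1*2+0=2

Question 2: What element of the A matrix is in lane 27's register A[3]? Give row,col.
14,7

lane 27: grp=6 (27/4), tig=3 (27%4)
i=3: r=6+8=14, c=3*2+1+0=7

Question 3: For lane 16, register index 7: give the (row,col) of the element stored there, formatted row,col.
lane 16: G=4 (16/4), T=0 (16%4)
i=7: r=4+8=12, c=0*2+1+8=9

12,9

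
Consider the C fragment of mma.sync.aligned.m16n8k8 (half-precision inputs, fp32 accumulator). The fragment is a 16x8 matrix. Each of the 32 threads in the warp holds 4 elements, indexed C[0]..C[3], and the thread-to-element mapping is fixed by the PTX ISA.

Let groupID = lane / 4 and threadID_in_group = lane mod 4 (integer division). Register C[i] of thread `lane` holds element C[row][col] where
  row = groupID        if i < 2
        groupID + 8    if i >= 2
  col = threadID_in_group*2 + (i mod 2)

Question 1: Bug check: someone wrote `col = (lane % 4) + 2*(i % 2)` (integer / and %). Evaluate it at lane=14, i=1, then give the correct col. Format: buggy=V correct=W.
`(lane % 4) + 2*(i % 2)`[14,1]->4
14: g=3,t=2
[1] (3+0,2*2+1) = (3,5)
col: 4 vs 5

buggy=4 correct=5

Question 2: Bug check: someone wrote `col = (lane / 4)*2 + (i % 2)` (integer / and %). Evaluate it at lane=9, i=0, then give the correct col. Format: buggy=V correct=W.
`(lane / 4)*2 + (i % 2)`[9,0]⇒4
lane 9: gr=2 (9/4), th=1 (9%4)
i=0: r=2+0=2, c=1*2+0=2
col: 4 vs 2

buggy=4 correct=2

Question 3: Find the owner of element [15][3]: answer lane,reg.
29,3

r:15=>grp=7,rB=1  c:3=>tig=1,lo=1
L=7*4+1=29  i=1*2+1=3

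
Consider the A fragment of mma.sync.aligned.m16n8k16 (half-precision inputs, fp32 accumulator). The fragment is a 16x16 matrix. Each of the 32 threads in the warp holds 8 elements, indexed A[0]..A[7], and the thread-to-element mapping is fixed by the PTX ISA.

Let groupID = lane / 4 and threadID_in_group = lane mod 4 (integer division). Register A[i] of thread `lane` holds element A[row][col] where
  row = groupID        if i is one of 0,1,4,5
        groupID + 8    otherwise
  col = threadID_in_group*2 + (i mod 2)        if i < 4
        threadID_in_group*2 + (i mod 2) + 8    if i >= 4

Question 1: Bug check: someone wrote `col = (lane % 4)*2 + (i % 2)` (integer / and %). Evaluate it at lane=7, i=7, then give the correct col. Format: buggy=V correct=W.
buggy=7 correct=15

`(lane % 4)*2 + (i % 2)`[7,7]=>7
L=7=>grp=7>>2=1, tig=7&3=3
[7]=>row 1+8=9  col 3·2+1+8=15
col: 7 vs 15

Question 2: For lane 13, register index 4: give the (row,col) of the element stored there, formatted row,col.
lane 13=>13/4=3, 13 mod 4=1
i=4  r:3+0=>3  c:2·1+0+8=>10

3,10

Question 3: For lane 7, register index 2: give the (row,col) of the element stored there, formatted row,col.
9,6

lane 7: g=1 (7/4), t=3 (7%4)
i=2: r=1+8=9, c=3*2+0+0=6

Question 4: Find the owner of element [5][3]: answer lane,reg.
21,1

r=5⇒gr=5,Rb=0  c=3⇒Cb=0,th=1,odd=1
L=5*4+1=21  i=0*4+0*2+1=1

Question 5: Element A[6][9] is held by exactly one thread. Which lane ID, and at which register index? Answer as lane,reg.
r=6->g=6,rb=0  c=9->cb=1,t=0,b0=1
L=6*4+0=24  i=1*4+0*2+1=5

24,5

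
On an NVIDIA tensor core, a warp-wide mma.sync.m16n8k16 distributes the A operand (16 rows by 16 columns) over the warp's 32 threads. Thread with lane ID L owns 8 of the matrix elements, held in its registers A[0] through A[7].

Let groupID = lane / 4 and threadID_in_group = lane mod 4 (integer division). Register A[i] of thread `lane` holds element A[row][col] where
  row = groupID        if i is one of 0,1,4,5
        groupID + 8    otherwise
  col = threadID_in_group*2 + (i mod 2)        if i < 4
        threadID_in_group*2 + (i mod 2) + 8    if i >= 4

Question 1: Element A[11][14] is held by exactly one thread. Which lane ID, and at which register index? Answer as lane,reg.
r=11->g=3,rb=1  c=14->cb=1,t=3,b0=0
L=3*4+3=15  i=1*4+1*2+0=6

15,6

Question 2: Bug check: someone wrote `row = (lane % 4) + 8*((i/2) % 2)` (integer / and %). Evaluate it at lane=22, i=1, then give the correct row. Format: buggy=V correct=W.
buggy=2 correct=5

`(lane % 4) + 8*((i/2) % 2)`[22,1]⇒2
lane 22: gr=5 (22/4), th=2 (22%4)
i=1: r=5+0=5, c=2*2+1+0=5
row: 2 vs 5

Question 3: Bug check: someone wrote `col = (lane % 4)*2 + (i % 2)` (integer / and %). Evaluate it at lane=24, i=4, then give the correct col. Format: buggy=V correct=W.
buggy=0 correct=8

`(lane % 4)*2 + (i % 2)`[24,4]⇒0
L=24⇒gr=24>>2=6, th=24&3=0
[4]⇒row 6+0=6  col 0·2+0+8=8
col: 0 vs 8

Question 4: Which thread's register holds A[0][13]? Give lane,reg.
r=0→G=0,rhi=0  c=13→chi=1,T=2,p=1
L=0*4+2=2  i=1*4+0*2+1=5

2,5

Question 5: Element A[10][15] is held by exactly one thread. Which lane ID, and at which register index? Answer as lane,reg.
11,7

r: 10->gid=2,r8=1  c: 15->c8=1,tid=3,i&1=1
L=2*4+3=11  i=1*4+1*2+1=7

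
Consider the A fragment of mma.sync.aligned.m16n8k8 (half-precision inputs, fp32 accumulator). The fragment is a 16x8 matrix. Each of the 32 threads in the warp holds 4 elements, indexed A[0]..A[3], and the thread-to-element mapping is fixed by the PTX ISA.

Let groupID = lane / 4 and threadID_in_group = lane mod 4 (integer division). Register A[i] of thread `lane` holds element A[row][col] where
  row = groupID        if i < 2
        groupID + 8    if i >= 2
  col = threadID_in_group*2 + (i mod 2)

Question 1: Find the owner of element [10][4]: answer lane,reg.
r=10→G=2,rhi=1  c=4→T=2,p=0
L=2*4+2=10  i=1*2+0=2

10,2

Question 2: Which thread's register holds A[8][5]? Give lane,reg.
r=8⇒gr=0,Rb=1  c=5⇒th=2,odd=1
L=0*4+2=2  i=1*2+1=3

2,3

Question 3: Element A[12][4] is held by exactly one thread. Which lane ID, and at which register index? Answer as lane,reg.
18,2

r: 12->gid=4,r8=1  c: 4->tid=2,i&1=0
L=4*4+2=18  i=1*2+0=2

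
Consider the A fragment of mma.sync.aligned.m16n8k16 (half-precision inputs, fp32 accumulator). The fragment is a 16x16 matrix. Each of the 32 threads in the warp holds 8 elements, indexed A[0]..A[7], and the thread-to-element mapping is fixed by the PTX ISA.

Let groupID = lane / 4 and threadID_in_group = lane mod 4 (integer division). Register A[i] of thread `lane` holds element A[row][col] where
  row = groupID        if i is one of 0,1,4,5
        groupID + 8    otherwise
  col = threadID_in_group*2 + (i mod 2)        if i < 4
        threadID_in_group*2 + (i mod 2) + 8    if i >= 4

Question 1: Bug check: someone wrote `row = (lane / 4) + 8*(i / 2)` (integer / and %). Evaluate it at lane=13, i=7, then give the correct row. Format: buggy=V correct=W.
`(lane / 4) + 8*(i / 2)`[13,7]⇒27
lane 13⇒13/4=3, 13 mod 4=1
i=7  r:3+8⇒11  c:2·1+1+8⇒11
row: 27 vs 11

buggy=27 correct=11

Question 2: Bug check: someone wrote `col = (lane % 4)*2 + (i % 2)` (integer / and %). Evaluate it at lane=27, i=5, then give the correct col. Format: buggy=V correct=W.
`(lane % 4)*2 + (i % 2)`[27,5]→7
lane 27: G=6 (27/4), T=3 (27%4)
i=5: r=6+0=6, c=3*2+1+8=15
col: 7 vs 15

buggy=7 correct=15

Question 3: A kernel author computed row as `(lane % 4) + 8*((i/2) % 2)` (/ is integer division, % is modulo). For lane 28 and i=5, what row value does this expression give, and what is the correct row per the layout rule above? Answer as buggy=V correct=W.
buggy=0 correct=7

`(lane % 4) + 8*((i/2) % 2)`[28,5]⇒0
L=28⇒gr=28>>2=7, th=28&3=0
[5]⇒row 7+0=7  col 0·2+1+8=9
row: 0 vs 7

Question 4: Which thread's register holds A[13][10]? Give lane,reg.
21,6

r: 13->gid=5,r8=1  c: 10->c8=1,tid=1,i&1=0
L=5*4+1=21  i=1*4+1*2+0=6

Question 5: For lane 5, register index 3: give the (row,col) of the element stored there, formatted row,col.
9,3

L=5->gid=5>>2=1, tid=5&3=1
[3]->row 1+8=9  col 1·2+1+0=3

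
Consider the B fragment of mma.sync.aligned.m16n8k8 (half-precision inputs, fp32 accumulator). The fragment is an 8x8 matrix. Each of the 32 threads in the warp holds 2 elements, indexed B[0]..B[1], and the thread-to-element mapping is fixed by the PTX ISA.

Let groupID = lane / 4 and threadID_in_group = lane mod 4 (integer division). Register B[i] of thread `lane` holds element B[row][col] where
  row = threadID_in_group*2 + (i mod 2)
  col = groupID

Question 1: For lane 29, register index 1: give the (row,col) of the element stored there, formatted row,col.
3,7

29: g=7,t=1
[1] (1*2+1,7) = (3,7)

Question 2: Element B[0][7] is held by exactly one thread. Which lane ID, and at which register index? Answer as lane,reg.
c=7⇒gr=7  r=0⇒th=0,odd=0
L=7*4+0=28  i=0=0

28,0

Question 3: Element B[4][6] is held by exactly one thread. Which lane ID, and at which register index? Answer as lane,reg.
c=6→G=6  r=4→T=2,p=0
L=6*4+2=26  i=0=0

26,0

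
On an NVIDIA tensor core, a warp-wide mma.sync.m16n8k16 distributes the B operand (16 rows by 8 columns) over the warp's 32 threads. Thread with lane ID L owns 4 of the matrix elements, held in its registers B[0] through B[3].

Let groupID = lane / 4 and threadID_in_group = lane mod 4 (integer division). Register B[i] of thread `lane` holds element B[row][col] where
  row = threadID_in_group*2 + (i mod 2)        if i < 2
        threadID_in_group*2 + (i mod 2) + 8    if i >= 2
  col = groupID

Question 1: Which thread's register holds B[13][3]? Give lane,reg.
14,3

c: 3->gid=3  r: 13->r8=1,tid=2,i&1=1
L=3*4+2=14  i=1*2+1=3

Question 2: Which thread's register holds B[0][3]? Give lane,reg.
12,0

c=3->g=3  r=0->rb=0,t=0,b0=0
L=3*4+0=12  i=0*2+0=0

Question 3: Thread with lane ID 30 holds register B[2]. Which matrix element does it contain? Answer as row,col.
12,7

lane 30: gid=7 (30/4), tid=2 (30%4)
i=2: r=2*2+0+8=12, c=gid=7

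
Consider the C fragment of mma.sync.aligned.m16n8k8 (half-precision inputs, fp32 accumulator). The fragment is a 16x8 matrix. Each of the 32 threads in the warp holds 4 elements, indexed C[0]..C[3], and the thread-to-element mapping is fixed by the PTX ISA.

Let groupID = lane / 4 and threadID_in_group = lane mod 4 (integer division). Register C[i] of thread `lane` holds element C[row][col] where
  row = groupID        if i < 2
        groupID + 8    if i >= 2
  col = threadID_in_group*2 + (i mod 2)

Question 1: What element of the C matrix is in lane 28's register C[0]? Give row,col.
7,0

lane 28⇒28/4=7, 28 mod 4=0
i=0  r:7+0⇒7  c:2·0+0⇒0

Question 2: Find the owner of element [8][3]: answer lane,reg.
1,3

r: 8->gid=0,r8=1  c: 3->tid=1,i&1=1
L=0*4+1=1  i=1*2+1=3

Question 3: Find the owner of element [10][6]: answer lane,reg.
11,2

r=10→G=2,rhi=1  c=6→T=3,p=0
L=2*4+3=11  i=1*2+0=2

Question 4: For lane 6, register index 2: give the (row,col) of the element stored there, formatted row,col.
9,4

lane 6→6/4=1, 6 mod 4=2
i=2  r:1+8→9  c:2·2+0→4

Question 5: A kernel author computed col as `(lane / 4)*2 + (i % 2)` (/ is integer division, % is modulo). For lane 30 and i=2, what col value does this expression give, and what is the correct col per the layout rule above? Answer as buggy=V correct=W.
`(lane / 4)*2 + (i % 2)`[30,2]→14
lane 30: G=7 (30/4), T=2 (30%4)
i=2: r=7+8=15, c=2*2+0=4
col: 14 vs 4

buggy=14 correct=4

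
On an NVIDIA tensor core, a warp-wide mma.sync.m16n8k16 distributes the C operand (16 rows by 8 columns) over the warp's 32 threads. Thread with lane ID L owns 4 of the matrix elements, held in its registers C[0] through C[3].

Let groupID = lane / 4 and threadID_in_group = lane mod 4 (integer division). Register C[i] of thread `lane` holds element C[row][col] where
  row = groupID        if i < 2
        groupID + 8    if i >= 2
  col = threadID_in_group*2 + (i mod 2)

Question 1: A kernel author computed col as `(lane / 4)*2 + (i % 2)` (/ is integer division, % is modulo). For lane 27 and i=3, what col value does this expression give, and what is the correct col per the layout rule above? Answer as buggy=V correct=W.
`(lane / 4)*2 + (i % 2)`[27,3]=>13
lane 27=>27/4=6, 27 mod 4=3
i=3  r:6+8=>14  c:2·3+1=>7
col: 13 vs 7

buggy=13 correct=7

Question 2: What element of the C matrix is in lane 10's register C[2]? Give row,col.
lane 10: gr=2 (10/4), th=2 (10%4)
i=2: r=2+8=10, c=2*2+0=4

10,4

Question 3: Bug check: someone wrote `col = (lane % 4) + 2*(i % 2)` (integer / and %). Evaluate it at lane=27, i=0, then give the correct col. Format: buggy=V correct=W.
`(lane % 4) + 2*(i % 2)`[27,0]=>3
lane 27=>27/4=6, 27 mod 4=3
i=0  r:6+0=>6  c:2·3+0=>6
col: 3 vs 6

buggy=3 correct=6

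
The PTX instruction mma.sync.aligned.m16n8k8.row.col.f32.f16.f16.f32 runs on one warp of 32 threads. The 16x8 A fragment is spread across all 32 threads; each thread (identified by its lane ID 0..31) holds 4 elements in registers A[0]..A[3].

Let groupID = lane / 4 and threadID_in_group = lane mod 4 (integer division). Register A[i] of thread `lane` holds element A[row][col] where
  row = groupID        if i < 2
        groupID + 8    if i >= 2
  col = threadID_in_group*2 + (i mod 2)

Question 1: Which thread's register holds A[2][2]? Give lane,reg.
r=2->g=2,rb=0  c=2->t=1,b0=0
L=2*4+1=9  i=0*2+0=0

9,0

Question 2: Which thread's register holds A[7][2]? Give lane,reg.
29,0

r=7⇒gr=7,Rb=0  c=2⇒th=1,odd=0
L=7*4+1=29  i=0*2+0=0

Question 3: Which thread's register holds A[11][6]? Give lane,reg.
15,2

r: 11->gid=3,r8=1  c: 6->tid=3,i&1=0
L=3*4+3=15  i=1*2+0=2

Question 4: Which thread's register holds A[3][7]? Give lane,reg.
r=3⇒gr=3,Rb=0  c=7⇒th=3,odd=1
L=3*4+3=15  i=0*2+1=1

15,1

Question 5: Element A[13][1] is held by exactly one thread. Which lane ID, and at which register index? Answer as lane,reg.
r=13->g=5,rb=1  c=1->t=0,b0=1
L=5*4+0=20  i=1*2+1=3

20,3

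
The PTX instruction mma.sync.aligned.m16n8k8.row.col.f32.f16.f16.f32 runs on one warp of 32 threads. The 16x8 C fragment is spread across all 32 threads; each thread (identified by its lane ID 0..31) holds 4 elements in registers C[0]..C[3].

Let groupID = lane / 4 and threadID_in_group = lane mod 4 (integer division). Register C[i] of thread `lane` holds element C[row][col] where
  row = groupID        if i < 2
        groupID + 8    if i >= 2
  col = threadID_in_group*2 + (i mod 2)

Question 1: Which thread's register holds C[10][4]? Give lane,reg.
r=10⇒gr=2,Rb=1  c=4⇒th=2,odd=0
L=2*4+2=10  i=1*2+0=2

10,2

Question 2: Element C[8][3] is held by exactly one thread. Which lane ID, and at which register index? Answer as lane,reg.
r: 8->gid=0,r8=1  c: 3->tid=1,i&1=1
L=0*4+1=1  i=1*2+1=3

1,3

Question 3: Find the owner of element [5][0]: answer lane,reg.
20,0

r=5→G=5,rhi=0  c=0→T=0,p=0
L=5*4+0=20  i=0*2+0=0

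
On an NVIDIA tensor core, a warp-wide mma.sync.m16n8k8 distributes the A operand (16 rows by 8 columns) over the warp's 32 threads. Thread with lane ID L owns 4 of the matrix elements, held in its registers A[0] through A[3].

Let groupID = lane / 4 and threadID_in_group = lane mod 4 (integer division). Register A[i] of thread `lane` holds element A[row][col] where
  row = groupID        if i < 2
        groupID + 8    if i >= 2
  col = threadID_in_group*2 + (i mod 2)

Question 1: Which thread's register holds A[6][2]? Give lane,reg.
25,0

r: 6->gid=6,r8=0  c: 2->tid=1,i&1=0
L=6*4+1=25  i=0*2+0=0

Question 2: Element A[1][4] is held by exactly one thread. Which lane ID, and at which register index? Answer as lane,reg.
r: 1->gid=1,r8=0  c: 4->tid=2,i&1=0
L=1*4+2=6  i=0*2+0=0

6,0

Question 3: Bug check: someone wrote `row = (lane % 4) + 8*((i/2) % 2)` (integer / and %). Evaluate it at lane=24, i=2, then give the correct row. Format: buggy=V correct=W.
`(lane % 4) + 8*((i/2) % 2)`[24,2]⇒8
L=24⇒gr=24>>2=6, th=24&3=0
[2]⇒row 6+8=14  col 0·2+0=0
row: 8 vs 14

buggy=8 correct=14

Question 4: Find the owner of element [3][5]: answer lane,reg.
14,1

r=3⇒gr=3,Rb=0  c=5⇒th=2,odd=1
L=3*4+2=14  i=0*2+1=1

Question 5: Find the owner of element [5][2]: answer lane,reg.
r:5=>grp=5,rB=0  c:2=>tig=1,lo=0
L=5*4+1=21  i=0*2+0=0

21,0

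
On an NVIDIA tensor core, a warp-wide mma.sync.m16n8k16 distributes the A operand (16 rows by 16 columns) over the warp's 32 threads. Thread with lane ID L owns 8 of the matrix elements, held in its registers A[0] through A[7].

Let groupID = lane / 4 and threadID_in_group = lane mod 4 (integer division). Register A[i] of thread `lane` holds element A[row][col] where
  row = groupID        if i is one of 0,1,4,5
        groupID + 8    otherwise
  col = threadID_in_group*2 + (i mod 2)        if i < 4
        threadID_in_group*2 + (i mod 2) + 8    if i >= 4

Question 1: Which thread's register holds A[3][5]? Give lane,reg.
r=3⇒gr=3,Rb=0  c=5⇒Cb=0,th=2,odd=1
L=3*4+2=14  i=0*4+0*2+1=1

14,1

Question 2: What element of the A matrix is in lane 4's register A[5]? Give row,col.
1,9

L=4->g=4>>2=1, t=4&3=0
[5]->row 1+0=1  col 0·2+1+8=9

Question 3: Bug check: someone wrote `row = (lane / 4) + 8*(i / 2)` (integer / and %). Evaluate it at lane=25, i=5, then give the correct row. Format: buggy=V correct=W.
buggy=22 correct=6

`(lane / 4) + 8*(i / 2)`[25,5]->22
lane 25->25/4=6, 25 mod 4=1
i=5  r:6+0->6  c:2·1+1+8->11
row: 22 vs 6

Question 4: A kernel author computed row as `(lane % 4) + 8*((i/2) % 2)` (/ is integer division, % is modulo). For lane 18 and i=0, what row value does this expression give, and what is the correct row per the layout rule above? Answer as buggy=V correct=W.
`(lane % 4) + 8*((i/2) % 2)`[18,0]⇒2
L=18⇒gr=18>>2=4, th=18&3=2
[0]⇒row 4+0=4  col 2·2+0+0=4
row: 2 vs 4

buggy=2 correct=4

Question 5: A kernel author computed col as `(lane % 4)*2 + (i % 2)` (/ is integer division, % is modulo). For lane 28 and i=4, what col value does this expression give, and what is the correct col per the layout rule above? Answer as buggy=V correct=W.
`(lane % 4)*2 + (i % 2)`[28,4]→0
28: G=7,T=0
[4] (7+0,0*2+0+8) = (7,8)
col: 0 vs 8

buggy=0 correct=8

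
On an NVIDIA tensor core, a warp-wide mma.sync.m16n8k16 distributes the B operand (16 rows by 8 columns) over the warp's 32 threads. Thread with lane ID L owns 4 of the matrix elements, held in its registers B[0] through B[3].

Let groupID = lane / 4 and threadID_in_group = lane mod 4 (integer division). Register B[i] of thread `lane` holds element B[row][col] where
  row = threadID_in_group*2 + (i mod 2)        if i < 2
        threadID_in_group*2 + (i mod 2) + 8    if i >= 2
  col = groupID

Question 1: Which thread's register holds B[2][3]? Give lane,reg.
c=3→G=3  r=2→rhi=0,T=1,p=0
L=3*4+1=13  i=0*2+0=0

13,0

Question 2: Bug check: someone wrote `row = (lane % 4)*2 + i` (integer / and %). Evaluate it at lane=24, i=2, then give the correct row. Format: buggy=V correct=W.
buggy=2 correct=8

`(lane % 4)*2 + i`[24,2]->2
24: g=6,t=0
[2] (0*2+0+8,6) = (8,6)
row: 2 vs 8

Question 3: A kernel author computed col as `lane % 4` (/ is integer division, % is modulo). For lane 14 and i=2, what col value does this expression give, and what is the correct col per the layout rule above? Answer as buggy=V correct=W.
`lane % 4`[14,2]→2
L=14→G=14>>2=3, T=14&3=2
[2]→row 2·2+0+8=12  col G=3
col: 2 vs 3

buggy=2 correct=3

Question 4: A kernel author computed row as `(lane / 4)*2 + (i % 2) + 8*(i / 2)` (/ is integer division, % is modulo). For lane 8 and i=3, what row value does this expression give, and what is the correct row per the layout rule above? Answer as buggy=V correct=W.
`(lane / 4)*2 + (i % 2) + 8*(i / 2)`[8,3]->13
L=8->g=8>>2=2, t=8&3=0
[3]->row 0·2+1+8=9  col g=2
row: 13 vs 9

buggy=13 correct=9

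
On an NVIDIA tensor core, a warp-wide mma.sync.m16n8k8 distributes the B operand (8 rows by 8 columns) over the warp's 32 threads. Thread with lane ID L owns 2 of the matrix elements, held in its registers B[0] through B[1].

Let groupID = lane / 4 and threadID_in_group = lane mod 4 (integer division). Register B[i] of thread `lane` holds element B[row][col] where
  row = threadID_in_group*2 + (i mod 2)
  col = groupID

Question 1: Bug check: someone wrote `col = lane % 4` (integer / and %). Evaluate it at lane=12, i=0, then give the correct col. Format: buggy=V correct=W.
`lane % 4`[12,0]→0
12: G=3,T=0
[0] (0*2+0,3) = (0,3)
col: 0 vs 3

buggy=0 correct=3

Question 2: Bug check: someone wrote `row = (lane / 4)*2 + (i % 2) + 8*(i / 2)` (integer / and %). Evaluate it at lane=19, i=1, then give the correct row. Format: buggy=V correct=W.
`(lane / 4)*2 + (i % 2) + 8*(i / 2)`[19,1]→9
L=19→G=19>>2=4, T=19&3=3
[1]→row 3·2+1=7  col G=4
row: 9 vs 7

buggy=9 correct=7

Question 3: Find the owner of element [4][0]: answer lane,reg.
2,0

c=0->g=0  r=4->t=2,b0=0
L=0*4+2=2  i=0=0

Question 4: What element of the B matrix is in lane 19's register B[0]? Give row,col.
L=19=>grp=19>>2=4, tig=19&3=3
[0]=>row 3·2+0=6  col grp=4

6,4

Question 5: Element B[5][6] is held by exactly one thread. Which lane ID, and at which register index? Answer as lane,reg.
c: 6->gid=6  r: 5->tid=2,i&1=1
L=6*4+2=26  i=1=1

26,1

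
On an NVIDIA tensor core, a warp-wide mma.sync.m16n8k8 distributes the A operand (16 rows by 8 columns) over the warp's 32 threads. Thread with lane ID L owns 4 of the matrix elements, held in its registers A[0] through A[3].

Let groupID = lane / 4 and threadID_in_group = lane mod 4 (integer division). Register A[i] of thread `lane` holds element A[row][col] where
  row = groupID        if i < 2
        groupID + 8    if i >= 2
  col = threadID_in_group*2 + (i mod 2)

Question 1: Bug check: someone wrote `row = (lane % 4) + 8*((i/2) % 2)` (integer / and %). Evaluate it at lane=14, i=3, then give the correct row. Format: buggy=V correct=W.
buggy=10 correct=11

`(lane % 4) + 8*((i/2) % 2)`[14,3]->10
lane 14->14/4=3, 14 mod 4=2
i=3  r:3+8->11  c:2·2+1->5
row: 10 vs 11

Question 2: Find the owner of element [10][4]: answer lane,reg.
r: 10->gid=2,r8=1  c: 4->tid=2,i&1=0
L=2*4+2=10  i=1*2+0=2

10,2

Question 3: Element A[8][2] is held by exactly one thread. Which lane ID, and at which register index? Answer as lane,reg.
r:8=>grp=0,rB=1  c:2=>tig=1,lo=0
L=0*4+1=1  i=1*2+0=2

1,2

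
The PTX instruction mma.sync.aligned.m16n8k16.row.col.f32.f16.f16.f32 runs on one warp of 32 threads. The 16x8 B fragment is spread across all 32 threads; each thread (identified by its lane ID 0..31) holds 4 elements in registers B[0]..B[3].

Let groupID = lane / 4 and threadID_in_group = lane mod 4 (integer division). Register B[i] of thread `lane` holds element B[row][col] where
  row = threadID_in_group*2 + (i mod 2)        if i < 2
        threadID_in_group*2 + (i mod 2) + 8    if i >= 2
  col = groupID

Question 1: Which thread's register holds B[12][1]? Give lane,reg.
c=1->g=1  r=12->rb=1,t=2,b0=0
L=1*4+2=6  i=1*2+0=2

6,2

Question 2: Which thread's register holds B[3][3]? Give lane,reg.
c: 3->gid=3  r: 3->r8=0,tid=1,i&1=1
L=3*4+1=13  i=0*2+1=1

13,1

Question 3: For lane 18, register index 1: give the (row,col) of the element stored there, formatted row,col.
5,4

lane 18⇒18/4=4, 18 mod 4=2
i=1  r:2·2+1+0⇒5  c:4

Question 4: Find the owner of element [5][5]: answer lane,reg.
c=5→G=5  r=5→rhi=0,T=2,p=1
L=5*4+2=22  i=0*2+1=1

22,1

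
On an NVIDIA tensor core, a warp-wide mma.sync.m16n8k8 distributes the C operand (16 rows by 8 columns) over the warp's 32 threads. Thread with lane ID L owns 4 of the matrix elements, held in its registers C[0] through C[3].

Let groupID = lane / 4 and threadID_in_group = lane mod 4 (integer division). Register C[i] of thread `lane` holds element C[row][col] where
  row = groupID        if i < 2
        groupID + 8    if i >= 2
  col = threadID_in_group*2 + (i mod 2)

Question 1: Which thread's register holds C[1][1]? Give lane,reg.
4,1

r=1->g=1,rb=0  c=1->t=0,b0=1
L=1*4+0=4  i=0*2+1=1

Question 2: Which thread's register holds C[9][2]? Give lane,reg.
r=9->g=1,rb=1  c=2->t=1,b0=0
L=1*4+1=5  i=1*2+0=2

5,2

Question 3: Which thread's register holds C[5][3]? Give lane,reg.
r=5->g=5,rb=0  c=3->t=1,b0=1
L=5*4+1=21  i=0*2+1=1

21,1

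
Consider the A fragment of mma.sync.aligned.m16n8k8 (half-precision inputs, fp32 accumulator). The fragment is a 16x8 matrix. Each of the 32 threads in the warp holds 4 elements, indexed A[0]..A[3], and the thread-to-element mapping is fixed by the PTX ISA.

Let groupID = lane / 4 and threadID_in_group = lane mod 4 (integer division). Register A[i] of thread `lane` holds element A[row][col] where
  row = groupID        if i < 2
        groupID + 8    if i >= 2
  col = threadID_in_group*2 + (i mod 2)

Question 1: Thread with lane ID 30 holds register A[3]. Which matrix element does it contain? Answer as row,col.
lane 30: grp=7 (30/4), tig=2 (30%4)
i=3: r=7+8=15, c=2*2+1=5

15,5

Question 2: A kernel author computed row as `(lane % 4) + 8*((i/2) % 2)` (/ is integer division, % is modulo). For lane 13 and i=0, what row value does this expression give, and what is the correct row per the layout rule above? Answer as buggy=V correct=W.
buggy=1 correct=3

`(lane % 4) + 8*((i/2) % 2)`[13,0]->1
lane 13: gid=3 (13/4), tid=1 (13%4)
i=0: r=3+0=3, c=1*2+0=2
row: 1 vs 3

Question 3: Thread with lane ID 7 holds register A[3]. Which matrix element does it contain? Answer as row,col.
9,7

lane 7: gr=1 (7/4), th=3 (7%4)
i=3: r=1+8=9, c=3*2+1=7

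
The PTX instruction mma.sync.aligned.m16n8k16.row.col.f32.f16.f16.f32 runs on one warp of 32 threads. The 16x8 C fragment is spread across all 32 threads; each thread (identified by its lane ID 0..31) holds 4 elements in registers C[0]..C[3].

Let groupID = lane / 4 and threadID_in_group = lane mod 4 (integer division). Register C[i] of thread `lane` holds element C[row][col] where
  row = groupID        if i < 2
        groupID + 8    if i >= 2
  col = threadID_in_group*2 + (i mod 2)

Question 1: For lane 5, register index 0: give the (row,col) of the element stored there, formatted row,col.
L=5→G=5>>2=1, T=5&3=1
[0]→row 1+0=1  col 1·2+0=2

1,2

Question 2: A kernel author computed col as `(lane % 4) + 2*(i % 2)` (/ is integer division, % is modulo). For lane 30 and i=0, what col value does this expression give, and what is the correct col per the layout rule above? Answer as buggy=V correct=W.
`(lane % 4) + 2*(i % 2)`[30,0]⇒2
30: gr=7,th=2
[0] (7+0,2*2+0) = (7,4)
col: 2 vs 4

buggy=2 correct=4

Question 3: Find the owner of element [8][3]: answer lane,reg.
1,3

r=8→G=0,rhi=1  c=3→T=1,p=1
L=0*4+1=1  i=1*2+1=3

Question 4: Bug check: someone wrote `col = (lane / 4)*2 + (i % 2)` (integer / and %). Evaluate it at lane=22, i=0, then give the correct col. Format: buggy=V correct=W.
`(lane / 4)*2 + (i % 2)`[22,0]->10
lane 22: g=5 (22/4), t=2 (22%4)
i=0: r=5+0=5, c=2*2+0=4
col: 10 vs 4

buggy=10 correct=4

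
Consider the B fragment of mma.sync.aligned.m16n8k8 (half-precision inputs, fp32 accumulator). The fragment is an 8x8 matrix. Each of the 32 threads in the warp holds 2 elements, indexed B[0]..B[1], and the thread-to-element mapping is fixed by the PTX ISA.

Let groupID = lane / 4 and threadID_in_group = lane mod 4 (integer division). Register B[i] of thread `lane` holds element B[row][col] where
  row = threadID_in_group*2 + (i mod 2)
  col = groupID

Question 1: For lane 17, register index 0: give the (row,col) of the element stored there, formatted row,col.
2,4

L=17⇒gr=17>>2=4, th=17&3=1
[0]⇒row 1·2+0=2  col gr=4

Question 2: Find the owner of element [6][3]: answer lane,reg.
15,0

c=3→G=3  r=6→T=3,p=0
L=3*4+3=15  i=0=0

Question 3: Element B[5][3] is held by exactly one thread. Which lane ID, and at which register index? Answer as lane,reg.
14,1

c=3->g=3  r=5->t=2,b0=1
L=3*4+2=14  i=1=1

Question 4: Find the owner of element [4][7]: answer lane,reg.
30,0

c=7→G=7  r=4→T=2,p=0
L=7*4+2=30  i=0=0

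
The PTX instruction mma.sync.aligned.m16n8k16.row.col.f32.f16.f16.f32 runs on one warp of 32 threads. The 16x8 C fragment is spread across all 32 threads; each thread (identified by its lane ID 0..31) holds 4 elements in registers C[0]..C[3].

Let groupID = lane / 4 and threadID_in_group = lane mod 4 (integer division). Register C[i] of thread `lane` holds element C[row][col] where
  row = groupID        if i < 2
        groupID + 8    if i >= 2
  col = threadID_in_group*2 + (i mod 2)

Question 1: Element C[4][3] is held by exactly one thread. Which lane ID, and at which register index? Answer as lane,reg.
17,1

r:4=>grp=4,rB=0  c:3=>tig=1,lo=1
L=4*4+1=17  i=0*2+1=1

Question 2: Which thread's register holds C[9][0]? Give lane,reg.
r: 9->gid=1,r8=1  c: 0->tid=0,i&1=0
L=1*4+0=4  i=1*2+0=2

4,2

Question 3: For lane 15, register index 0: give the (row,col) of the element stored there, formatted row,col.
3,6

15: g=3,t=3
[0] (3+0,3*2+0) = (3,6)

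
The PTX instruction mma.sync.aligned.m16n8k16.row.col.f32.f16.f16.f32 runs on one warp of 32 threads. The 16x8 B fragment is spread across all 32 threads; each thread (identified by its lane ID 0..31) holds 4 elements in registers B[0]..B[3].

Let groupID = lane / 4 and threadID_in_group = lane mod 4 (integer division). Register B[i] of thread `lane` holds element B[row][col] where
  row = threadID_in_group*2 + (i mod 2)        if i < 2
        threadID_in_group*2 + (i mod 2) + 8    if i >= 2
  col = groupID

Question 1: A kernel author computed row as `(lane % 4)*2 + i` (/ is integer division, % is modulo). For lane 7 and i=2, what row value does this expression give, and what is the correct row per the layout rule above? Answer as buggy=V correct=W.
`(lane % 4)*2 + i`[7,2]->8
lane 7->7/4=1, 7 mod 4=3
i=2  r:2·3+0+8->14  c:1
row: 8 vs 14

buggy=8 correct=14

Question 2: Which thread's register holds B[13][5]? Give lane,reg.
22,3

c=5→G=5  r=13→rhi=1,T=2,p=1
L=5*4+2=22  i=1*2+1=3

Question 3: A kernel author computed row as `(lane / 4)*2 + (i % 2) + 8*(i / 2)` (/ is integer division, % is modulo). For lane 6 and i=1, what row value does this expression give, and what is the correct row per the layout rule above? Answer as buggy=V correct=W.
buggy=3 correct=5

`(lane / 4)*2 + (i % 2) + 8*(i / 2)`[6,1]→3
lane 6: G=1 (6/4), T=2 (6%4)
i=1: r=2*2+1+0=5, c=G=1
row: 3 vs 5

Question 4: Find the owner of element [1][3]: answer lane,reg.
c:3=>grp=3  r:1=>rB=0,tig=0,lo=1
L=3*4+0=12  i=0*2+1=1

12,1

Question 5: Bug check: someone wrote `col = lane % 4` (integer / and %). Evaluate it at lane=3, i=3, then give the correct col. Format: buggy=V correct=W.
`lane % 4`[3,3]⇒3
lane 3: gr=0 (3/4), th=3 (3%4)
i=3: r=3*2+1+8=15, c=gr=0
col: 3 vs 0

buggy=3 correct=0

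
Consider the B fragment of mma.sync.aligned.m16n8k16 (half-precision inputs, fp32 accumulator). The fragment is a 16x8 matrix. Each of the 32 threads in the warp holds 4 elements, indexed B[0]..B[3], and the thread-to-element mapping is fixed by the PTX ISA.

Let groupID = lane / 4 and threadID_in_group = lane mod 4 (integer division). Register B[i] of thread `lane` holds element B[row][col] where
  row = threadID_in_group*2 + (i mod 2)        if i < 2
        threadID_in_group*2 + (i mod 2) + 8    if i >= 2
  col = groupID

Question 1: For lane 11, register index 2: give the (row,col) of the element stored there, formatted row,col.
14,2

lane 11: G=2 (11/4), T=3 (11%4)
i=2: r=3*2+0+8=14, c=G=2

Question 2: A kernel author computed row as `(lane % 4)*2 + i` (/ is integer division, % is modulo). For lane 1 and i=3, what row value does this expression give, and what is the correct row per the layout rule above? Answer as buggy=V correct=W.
buggy=5 correct=11

`(lane % 4)*2 + i`[1,3]->5
lane 1->1/4=0, 1 mod 4=1
i=3  r:2·1+1+8->11  c:0
row: 5 vs 11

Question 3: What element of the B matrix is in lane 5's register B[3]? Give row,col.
11,1

L=5⇒gr=5>>2=1, th=5&3=1
[3]⇒row 1·2+1+8=11  col gr=1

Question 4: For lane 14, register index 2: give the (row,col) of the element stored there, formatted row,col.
12,3

L=14->gid=14>>2=3, tid=14&3=2
[2]->row 2·2+0+8=12  col gid=3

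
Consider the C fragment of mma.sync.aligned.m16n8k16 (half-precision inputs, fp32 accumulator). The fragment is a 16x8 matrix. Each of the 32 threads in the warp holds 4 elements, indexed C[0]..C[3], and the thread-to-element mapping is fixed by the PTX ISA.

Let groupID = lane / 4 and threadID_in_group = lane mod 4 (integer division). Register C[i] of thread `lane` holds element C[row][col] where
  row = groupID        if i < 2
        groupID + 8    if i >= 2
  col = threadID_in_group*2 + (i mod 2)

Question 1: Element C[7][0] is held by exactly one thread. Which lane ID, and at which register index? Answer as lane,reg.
r=7→G=7,rhi=0  c=0→T=0,p=0
L=7*4+0=28  i=0*2+0=0

28,0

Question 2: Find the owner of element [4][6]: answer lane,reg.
r: 4->gid=4,r8=0  c: 6->tid=3,i&1=0
L=4*4+3=19  i=0*2+0=0

19,0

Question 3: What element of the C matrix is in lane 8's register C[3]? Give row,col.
L=8=>grp=8>>2=2, tig=8&3=0
[3]=>row 2+8=10  col 0·2+1=1

10,1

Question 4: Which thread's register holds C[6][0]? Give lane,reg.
r:6=>grp=6,rB=0  c:0=>tig=0,lo=0
L=6*4+0=24  i=0*2+0=0

24,0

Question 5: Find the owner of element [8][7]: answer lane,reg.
3,3

r: 8->gid=0,r8=1  c: 7->tid=3,i&1=1
L=0*4+3=3  i=1*2+1=3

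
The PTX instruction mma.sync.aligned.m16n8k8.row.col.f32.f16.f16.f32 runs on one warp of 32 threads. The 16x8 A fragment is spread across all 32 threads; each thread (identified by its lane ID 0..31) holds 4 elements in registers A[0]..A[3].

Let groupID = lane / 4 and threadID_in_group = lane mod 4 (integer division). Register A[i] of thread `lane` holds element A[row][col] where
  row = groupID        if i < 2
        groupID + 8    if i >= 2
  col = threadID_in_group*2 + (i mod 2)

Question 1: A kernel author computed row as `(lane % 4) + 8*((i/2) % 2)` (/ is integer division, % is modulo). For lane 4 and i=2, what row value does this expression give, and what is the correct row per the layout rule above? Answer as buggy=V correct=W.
buggy=8 correct=9

`(lane % 4) + 8*((i/2) % 2)`[4,2]→8
lane 4: G=1 (4/4), T=0 (4%4)
i=2: r=1+8=9, c=0*2+0=0
row: 8 vs 9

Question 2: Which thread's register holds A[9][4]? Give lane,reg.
6,2

r=9⇒gr=1,Rb=1  c=4⇒th=2,odd=0
L=1*4+2=6  i=1*2+0=2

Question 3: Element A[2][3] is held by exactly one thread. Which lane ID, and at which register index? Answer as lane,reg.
9,1

r=2->g=2,rb=0  c=3->t=1,b0=1
L=2*4+1=9  i=0*2+1=1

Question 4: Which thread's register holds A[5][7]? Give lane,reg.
r: 5->gid=5,r8=0  c: 7->tid=3,i&1=1
L=5*4+3=23  i=0*2+1=1

23,1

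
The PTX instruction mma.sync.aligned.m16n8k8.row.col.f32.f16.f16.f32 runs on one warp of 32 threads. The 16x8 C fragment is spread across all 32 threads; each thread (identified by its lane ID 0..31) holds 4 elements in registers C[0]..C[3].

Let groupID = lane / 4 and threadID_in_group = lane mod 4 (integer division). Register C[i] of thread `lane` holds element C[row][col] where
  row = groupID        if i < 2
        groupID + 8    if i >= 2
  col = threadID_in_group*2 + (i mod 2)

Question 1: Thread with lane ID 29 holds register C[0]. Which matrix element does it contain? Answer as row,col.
7,2

L=29⇒gr=29>>2=7, th=29&3=1
[0]⇒row 7+0=7  col 1·2+0=2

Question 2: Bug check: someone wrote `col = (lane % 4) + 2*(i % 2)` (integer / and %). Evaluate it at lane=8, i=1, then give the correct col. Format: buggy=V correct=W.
`(lane % 4) + 2*(i % 2)`[8,1]⇒2
L=8⇒gr=8>>2=2, th=8&3=0
[1]⇒row 2+0=2  col 0·2+1=1
col: 2 vs 1

buggy=2 correct=1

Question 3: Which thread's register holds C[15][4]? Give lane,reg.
r:15=>grp=7,rB=1  c:4=>tig=2,lo=0
L=7*4+2=30  i=1*2+0=2

30,2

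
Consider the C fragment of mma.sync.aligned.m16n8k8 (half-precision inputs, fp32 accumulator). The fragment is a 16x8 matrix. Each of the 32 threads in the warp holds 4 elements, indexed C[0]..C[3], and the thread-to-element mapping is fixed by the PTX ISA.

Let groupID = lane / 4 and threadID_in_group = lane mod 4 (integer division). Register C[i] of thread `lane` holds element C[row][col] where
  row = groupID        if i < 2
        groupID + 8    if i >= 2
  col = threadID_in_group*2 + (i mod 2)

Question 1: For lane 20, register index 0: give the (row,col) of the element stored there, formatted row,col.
5,0

lane 20: grp=5 (20/4), tig=0 (20%4)
i=0: r=5+0=5, c=0*2+0=0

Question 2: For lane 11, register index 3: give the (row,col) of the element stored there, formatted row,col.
lane 11: G=2 (11/4), T=3 (11%4)
i=3: r=2+8=10, c=3*2+1=7

10,7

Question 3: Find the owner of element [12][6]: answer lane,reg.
r=12⇒gr=4,Rb=1  c=6⇒th=3,odd=0
L=4*4+3=19  i=1*2+0=2

19,2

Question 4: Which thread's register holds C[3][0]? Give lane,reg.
r=3→G=3,rhi=0  c=0→T=0,p=0
L=3*4+0=12  i=0*2+0=0

12,0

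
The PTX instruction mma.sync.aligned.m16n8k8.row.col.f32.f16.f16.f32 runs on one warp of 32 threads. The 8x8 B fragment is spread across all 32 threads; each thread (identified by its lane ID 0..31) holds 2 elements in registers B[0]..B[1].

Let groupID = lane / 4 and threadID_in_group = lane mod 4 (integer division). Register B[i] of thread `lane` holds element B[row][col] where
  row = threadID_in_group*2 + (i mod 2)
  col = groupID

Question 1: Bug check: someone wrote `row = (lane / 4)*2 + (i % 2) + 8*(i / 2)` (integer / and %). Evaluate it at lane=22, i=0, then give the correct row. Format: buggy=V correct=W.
`(lane / 4)*2 + (i % 2) + 8*(i / 2)`[22,0]=>10
lane 22=>22/4=5, 22 mod 4=2
i=0  r:2·2+0=>4  c:5
row: 10 vs 4

buggy=10 correct=4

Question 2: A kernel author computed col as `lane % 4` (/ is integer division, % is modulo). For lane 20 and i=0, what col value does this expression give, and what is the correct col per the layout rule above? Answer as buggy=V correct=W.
`lane % 4`[20,0]⇒0
L=20⇒gr=20>>2=5, th=20&3=0
[0]⇒row 0·2+0=0  col gr=5
col: 0 vs 5

buggy=0 correct=5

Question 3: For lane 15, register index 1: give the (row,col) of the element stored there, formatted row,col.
7,3

15: g=3,t=3
[1] (3*2+1,3) = (7,3)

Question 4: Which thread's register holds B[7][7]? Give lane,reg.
31,1

c:7=>grp=7  r:7=>tig=3,lo=1
L=7*4+3=31  i=1=1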